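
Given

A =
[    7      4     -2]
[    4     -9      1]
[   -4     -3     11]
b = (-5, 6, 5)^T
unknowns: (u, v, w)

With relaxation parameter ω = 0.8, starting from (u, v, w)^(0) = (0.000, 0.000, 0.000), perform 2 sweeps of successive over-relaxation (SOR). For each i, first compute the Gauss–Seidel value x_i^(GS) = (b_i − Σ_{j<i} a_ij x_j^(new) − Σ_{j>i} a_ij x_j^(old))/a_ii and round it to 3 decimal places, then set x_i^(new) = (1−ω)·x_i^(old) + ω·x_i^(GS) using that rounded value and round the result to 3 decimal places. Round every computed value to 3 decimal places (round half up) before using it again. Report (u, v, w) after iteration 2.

Iteration 1:
  u: GS value = (-5 - (4)·0.000 - (-2)·0.000) / (7) = -0.714;  u ← (1−ω)·0.000 + ω·-0.714 = -0.571
  v: GS value = (6 - (4)·-0.571 - (1)·0.000) / (-9) = -0.920;  v ← (1−ω)·0.000 + ω·-0.920 = -0.736
  w: GS value = (5 - (-4)·-0.571 - (-3)·-0.736) / (11) = 0.046;  w ← (1−ω)·0.000 + ω·0.046 = 0.037
Iteration 2:
  u: GS value = (-5 - (4)·-0.736 - (-2)·0.037) / (7) = -0.283;  u ← (1−ω)·-0.571 + ω·-0.283 = -0.341
  v: GS value = (6 - (4)·-0.341 - (1)·0.037) / (-9) = -0.814;  v ← (1−ω)·-0.736 + ω·-0.814 = -0.798
  w: GS value = (5 - (-4)·-0.341 - (-3)·-0.798) / (11) = 0.113;  w ← (1−ω)·0.037 + ω·0.113 = 0.098

(-0.341, -0.798, 0.098)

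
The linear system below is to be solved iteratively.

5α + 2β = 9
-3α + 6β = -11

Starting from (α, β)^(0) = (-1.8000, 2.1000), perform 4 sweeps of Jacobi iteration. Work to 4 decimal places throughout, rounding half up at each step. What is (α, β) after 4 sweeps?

Iteration 1:
  α = (9 - (2)·2.1000) / (5) = 0.9600
  β = (-11 - (-3)·-1.8000) / (6) = -2.7333
Iteration 2:
  α = (9 - (2)·-2.7333) / (5) = 2.8933
  β = (-11 - (-3)·0.9600) / (6) = -1.3533
Iteration 3:
  α = (9 - (2)·-1.3533) / (5) = 2.3413
  β = (-11 - (-3)·2.8933) / (6) = -0.3867
Iteration 4:
  α = (9 - (2)·-0.3867) / (5) = 1.9547
  β = (-11 - (-3)·2.3413) / (6) = -0.6627

(1.9547, -0.6627)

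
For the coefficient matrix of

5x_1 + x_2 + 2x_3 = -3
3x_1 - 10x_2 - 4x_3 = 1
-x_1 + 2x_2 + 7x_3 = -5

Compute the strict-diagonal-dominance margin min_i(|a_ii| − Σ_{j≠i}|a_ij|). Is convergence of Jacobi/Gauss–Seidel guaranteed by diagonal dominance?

2

row 1: |5| − (1+2) = 2
row 2: |-10| − (3+4) = 3
row 3: |7| − (1+2) = 4
minimum over rows = 2 → strictly diagonally dominant (convergence guaranteed)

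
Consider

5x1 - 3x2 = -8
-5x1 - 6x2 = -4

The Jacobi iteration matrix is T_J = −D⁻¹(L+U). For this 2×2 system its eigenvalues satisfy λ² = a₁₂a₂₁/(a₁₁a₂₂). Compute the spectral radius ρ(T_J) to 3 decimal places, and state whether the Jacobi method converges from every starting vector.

0.707

a₁₂a₂₁/(a₁₁a₂₂) = (-3)·(-5) / ((5)·(-6)) = -0.500000
ρ = √|-0.500000| = √0.500000 = 0.707
ρ < 1, so Jacobi converges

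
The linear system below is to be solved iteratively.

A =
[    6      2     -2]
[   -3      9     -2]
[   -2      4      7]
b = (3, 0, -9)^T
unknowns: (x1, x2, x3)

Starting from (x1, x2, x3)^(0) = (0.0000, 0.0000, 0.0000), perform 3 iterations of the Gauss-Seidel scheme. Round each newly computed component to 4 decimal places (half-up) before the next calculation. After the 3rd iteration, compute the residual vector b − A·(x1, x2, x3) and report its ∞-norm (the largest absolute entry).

0.1648

Iteration 1:
  x1 = (3 - (2)·0.0000 - (-2)·0.0000) / (6) = 0.5000
  x2 = (0 - (-3)·0.5000 - (-2)·0.0000) / (9) = 0.1667
  x3 = (-9 - (-2)·0.5000 - (4)·0.1667) / (7) = -1.2381
Iteration 2:
  x1 = (3 - (2)·0.1667 - (-2)·-1.2381) / (6) = 0.0317
  x2 = (0 - (-3)·0.0317 - (-2)·-1.2381) / (9) = -0.2646
  x3 = (-9 - (-2)·0.0317 - (4)·-0.2646) / (7) = -1.1255
Iteration 3:
  x1 = (3 - (2)·-0.2646 - (-2)·-1.1255) / (6) = 0.2130
  x2 = (0 - (-3)·0.2130 - (-2)·-1.1255) / (9) = -0.1791
  x3 = (-9 - (-2)·0.2130 - (4)·-0.1791) / (7) = -1.1225
Residual b − A·x = (-0.1648, 0.0059, -0.0001); ∞-norm = 0.1648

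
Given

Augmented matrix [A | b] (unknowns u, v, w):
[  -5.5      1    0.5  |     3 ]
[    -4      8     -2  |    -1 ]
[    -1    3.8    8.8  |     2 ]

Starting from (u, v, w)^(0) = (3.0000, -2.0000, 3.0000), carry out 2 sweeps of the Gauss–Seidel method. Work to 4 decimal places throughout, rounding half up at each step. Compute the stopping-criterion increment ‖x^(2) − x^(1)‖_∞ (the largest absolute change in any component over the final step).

Iteration 1:
  u = (3 - (1)·-2.0000 - (0.5)·3.0000) / (-5.5) = -0.6364
  v = (-1 - (-4)·-0.6364 - (-2)·3.0000) / (8) = 0.3068
  w = (2 - (-1)·-0.6364 - (3.8)·0.3068) / (8.8) = 0.0225
Iteration 2:
  u = (3 - (1)·0.3068 - (0.5)·0.0225) / (-5.5) = -0.4876
  v = (-1 - (-4)·-0.4876 - (-2)·0.0225) / (8) = -0.3632
  w = (2 - (-1)·-0.4876 - (3.8)·-0.3632) / (8.8) = 0.3287
Change: (0.1488, -0.6700, 0.3062) → max |·| = 0.6700

0.6700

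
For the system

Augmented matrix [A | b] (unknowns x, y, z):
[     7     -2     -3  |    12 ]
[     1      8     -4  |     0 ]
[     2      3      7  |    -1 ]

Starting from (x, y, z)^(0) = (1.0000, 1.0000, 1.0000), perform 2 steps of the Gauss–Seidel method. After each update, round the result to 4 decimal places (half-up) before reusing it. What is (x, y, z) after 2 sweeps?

Iteration 1:
  x = (12 - (-2)·1.0000 - (-3)·1.0000) / (7) = 2.4286
  y = (0 - (1)·2.4286 - (-4)·1.0000) / (8) = 0.1964
  z = (-1 - (2)·2.4286 - (3)·0.1964) / (7) = -0.9209
Iteration 2:
  x = (12 - (-2)·0.1964 - (-3)·-0.9209) / (7) = 1.3757
  y = (0 - (1)·1.3757 - (-4)·-0.9209) / (8) = -0.6324
  z = (-1 - (2)·1.3757 - (3)·-0.6324) / (7) = -0.2649

(1.3757, -0.6324, -0.2649)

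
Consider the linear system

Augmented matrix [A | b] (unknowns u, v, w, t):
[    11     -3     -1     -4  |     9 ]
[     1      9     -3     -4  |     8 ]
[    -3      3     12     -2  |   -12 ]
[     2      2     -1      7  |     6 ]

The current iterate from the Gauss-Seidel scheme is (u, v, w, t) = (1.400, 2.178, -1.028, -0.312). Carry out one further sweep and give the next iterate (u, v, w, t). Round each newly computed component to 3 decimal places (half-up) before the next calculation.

(1.205, 0.274, -0.819, 0.318)

One sweep:
  u = (9 - (-3)·2.178 - (-1)·-1.028 - (-4)·-0.312) / (11) = 1.205
  v = (8 - (1)·1.205 - (-3)·-1.028 - (-4)·-0.312) / (9) = 0.274
  w = (-12 - (-3)·1.205 - (3)·0.274 - (-2)·-0.312) / (12) = -0.819
  t = (6 - (2)·1.205 - (2)·0.274 - (-1)·-0.819) / (7) = 0.318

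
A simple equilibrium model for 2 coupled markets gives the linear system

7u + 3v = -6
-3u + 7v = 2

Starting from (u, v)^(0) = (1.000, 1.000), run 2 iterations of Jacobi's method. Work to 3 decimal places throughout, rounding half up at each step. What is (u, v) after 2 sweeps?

Iteration 1:
  u = (-6 - (3)·1.000) / (7) = -1.286
  v = (2 - (-3)·1.000) / (7) = 0.714
Iteration 2:
  u = (-6 - (3)·0.714) / (7) = -1.163
  v = (2 - (-3)·-1.286) / (7) = -0.265

(-1.163, -0.265)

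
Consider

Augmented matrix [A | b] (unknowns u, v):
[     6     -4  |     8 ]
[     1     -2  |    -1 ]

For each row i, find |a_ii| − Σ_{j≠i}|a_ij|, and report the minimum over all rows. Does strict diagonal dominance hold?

row 1: |6| − (4) = 2
row 2: |-2| − (1) = 1
minimum over rows = 1 → strictly diagonally dominant (convergence guaranteed)

1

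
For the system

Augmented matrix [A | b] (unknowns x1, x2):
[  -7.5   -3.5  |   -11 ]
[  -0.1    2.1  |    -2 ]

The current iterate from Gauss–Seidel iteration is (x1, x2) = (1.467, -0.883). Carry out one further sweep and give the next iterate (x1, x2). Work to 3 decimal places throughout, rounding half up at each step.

(1.879, -0.863)

One sweep:
  x1 = (-11 - (-3.5)·-0.883) / (-7.5) = 1.879
  x2 = (-2 - (-0.1)·1.879) / (2.1) = -0.863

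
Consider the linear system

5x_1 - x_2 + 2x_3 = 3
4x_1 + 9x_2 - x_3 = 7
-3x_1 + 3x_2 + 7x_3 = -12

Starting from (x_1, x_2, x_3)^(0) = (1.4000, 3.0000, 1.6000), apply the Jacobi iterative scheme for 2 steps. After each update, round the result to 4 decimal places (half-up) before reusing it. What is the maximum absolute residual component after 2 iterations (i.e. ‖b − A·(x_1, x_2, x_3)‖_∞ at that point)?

Iteration 1:
  x_1 = (3 - (-1)·3.0000 - (2)·1.6000) / (5) = 0.5600
  x_2 = (7 - (4)·1.4000 - (-1)·1.6000) / (9) = 0.3333
  x_3 = (-12 - (-3)·1.4000 - (3)·3.0000) / (7) = -2.4000
Iteration 2:
  x_1 = (3 - (-1)·0.3333 - (2)·-2.4000) / (5) = 1.6267
  x_2 = (7 - (4)·0.5600 - (-1)·-2.4000) / (9) = 0.2622
  x_3 = (-12 - (-3)·0.5600 - (3)·0.3333) / (7) = -1.6171
Residual b − A·x = (-1.6371, -3.4837, 3.4132); ∞-norm = 3.4837

3.4837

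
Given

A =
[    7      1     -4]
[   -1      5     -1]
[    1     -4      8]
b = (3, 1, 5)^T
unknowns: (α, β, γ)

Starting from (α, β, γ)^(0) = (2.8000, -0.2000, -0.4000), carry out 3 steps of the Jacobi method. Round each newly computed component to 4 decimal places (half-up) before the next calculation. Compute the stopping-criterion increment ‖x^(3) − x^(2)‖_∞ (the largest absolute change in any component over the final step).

Iteration 1:
  α = (3 - (1)·-0.2000 - (-4)·-0.4000) / (7) = 0.2286
  β = (1 - (-1)·2.8000 - (-1)·-0.4000) / (5) = 0.6800
  γ = (5 - (1)·2.8000 - (-4)·-0.2000) / (8) = 0.1750
Iteration 2:
  α = (3 - (1)·0.6800 - (-4)·0.1750) / (7) = 0.4314
  β = (1 - (-1)·0.2286 - (-1)·0.1750) / (5) = 0.2807
  γ = (5 - (1)·0.2286 - (-4)·0.6800) / (8) = 0.9364
Iteration 3:
  α = (3 - (1)·0.2807 - (-4)·0.9364) / (7) = 0.9236
  β = (1 - (-1)·0.4314 - (-1)·0.9364) / (5) = 0.4736
  γ = (5 - (1)·0.4314 - (-4)·0.2807) / (8) = 0.7114
Change: (0.4922, 0.1929, -0.2250) → max |·| = 0.4922

0.4922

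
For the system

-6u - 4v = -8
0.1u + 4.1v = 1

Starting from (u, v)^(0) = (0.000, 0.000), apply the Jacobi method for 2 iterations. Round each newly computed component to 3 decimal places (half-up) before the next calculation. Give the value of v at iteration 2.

0.211

Iteration 1:
  u = (-8 - (-4)·0.000) / (-6) = 1.333
  v = (1 - (0.1)·0.000) / (4.1) = 0.244
Iteration 2:
  u = (-8 - (-4)·0.244) / (-6) = 1.171
  v = (1 - (0.1)·1.333) / (4.1) = 0.211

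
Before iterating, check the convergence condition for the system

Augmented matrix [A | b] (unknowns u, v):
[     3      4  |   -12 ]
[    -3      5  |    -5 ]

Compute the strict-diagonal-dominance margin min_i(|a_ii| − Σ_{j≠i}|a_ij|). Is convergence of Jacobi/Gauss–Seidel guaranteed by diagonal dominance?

row 1: |3| − (4) = -1
row 2: |5| − (3) = 2
minimum over rows = -1 → not strictly diagonally dominant

-1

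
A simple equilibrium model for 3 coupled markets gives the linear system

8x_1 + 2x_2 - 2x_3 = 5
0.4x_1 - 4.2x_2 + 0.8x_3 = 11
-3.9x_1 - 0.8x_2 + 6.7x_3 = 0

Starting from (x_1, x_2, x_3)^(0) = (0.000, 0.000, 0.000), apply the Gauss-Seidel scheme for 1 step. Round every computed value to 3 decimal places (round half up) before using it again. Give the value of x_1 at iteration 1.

Iteration 1:
  x_1 = (5 - (2)·0.000 - (-2)·0.000) / (8) = 0.625
  x_2 = (11 - (0.4)·0.625 - (0.8)·0.000) / (-4.2) = -2.560
  x_3 = (0 - (-3.9)·0.625 - (-0.8)·-2.560) / (6.7) = 0.058

0.625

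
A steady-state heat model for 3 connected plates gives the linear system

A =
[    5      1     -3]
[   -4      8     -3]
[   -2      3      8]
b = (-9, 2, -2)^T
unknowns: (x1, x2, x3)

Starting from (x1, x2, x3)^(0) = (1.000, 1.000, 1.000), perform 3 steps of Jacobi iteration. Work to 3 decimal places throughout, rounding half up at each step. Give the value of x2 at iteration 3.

Iteration 1:
  x1 = (-9 - (1)·1.000 - (-3)·1.000) / (5) = -1.400
  x2 = (2 - (-4)·1.000 - (-3)·1.000) / (8) = 1.125
  x3 = (-2 - (-2)·1.000 - (3)·1.000) / (8) = -0.375
Iteration 2:
  x1 = (-9 - (1)·1.125 - (-3)·-0.375) / (5) = -2.250
  x2 = (2 - (-4)·-1.400 - (-3)·-0.375) / (8) = -0.591
  x3 = (-2 - (-2)·-1.400 - (3)·1.125) / (8) = -1.022
Iteration 3:
  x1 = (-9 - (1)·-0.591 - (-3)·-1.022) / (5) = -2.295
  x2 = (2 - (-4)·-2.250 - (-3)·-1.022) / (8) = -1.258
  x3 = (-2 - (-2)·-2.250 - (3)·-0.591) / (8) = -0.591

-1.258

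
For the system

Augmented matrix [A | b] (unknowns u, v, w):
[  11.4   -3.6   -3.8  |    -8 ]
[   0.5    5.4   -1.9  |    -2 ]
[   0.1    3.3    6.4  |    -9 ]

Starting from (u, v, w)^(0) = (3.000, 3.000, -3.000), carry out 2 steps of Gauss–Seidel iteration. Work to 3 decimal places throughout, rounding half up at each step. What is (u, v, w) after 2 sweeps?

Iteration 1:
  u = (-8 - (-3.6)·3.000 - (-3.8)·-3.000) / (11.4) = -0.754
  v = (-2 - (0.5)·-0.754 - (-1.9)·-3.000) / (5.4) = -1.356
  w = (-9 - (0.1)·-0.754 - (3.3)·-1.356) / (6.4) = -0.695
Iteration 2:
  u = (-8 - (-3.6)·-1.356 - (-3.8)·-0.695) / (11.4) = -1.362
  v = (-2 - (0.5)·-1.362 - (-1.9)·-0.695) / (5.4) = -0.489
  w = (-9 - (0.1)·-1.362 - (3.3)·-0.489) / (6.4) = -1.133

(-1.362, -0.489, -1.133)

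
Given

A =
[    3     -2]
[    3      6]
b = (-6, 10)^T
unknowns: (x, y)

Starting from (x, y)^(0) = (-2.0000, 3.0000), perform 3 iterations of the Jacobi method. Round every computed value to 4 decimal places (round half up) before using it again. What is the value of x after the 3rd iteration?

-0.8889

Iteration 1:
  x = (-6 - (-2)·3.0000) / (3) = 0.0000
  y = (10 - (3)·-2.0000) / (6) = 2.6667
Iteration 2:
  x = (-6 - (-2)·2.6667) / (3) = -0.2222
  y = (10 - (3)·0.0000) / (6) = 1.6667
Iteration 3:
  x = (-6 - (-2)·1.6667) / (3) = -0.8889
  y = (10 - (3)·-0.2222) / (6) = 1.7778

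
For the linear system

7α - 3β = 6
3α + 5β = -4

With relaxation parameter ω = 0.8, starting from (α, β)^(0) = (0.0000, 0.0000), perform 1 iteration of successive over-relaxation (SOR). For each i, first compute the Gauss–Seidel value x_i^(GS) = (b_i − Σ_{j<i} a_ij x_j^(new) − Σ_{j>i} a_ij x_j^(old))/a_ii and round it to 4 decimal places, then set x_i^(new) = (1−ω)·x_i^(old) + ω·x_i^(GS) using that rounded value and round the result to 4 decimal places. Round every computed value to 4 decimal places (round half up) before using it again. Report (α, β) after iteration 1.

Iteration 1:
  α: GS value = (6 - (-3)·0.0000) / (7) = 0.8571;  α ← (1−ω)·0.0000 + ω·0.8571 = 0.6857
  β: GS value = (-4 - (3)·0.6857) / (5) = -1.2114;  β ← (1−ω)·0.0000 + ω·-1.2114 = -0.9691

(0.6857, -0.9691)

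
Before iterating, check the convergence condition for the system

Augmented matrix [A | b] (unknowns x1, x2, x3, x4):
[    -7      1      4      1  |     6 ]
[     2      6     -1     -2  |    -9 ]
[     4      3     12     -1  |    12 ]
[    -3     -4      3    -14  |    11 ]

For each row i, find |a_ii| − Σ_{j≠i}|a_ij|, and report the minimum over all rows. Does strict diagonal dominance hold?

row 1: |-7| − (1+4+1) = 1
row 2: |6| − (2+1+2) = 1
row 3: |12| − (4+3+1) = 4
row 4: |-14| − (3+4+3) = 4
minimum over rows = 1 → strictly diagonally dominant (convergence guaranteed)

1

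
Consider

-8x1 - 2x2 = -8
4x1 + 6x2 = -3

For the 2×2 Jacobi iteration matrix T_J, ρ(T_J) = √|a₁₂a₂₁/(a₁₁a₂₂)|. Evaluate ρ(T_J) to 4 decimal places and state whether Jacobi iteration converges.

0.4082

a₁₂a₂₁/(a₁₁a₂₂) = (-2)·(4) / ((-8)·(6)) = 0.166667
ρ = √|0.166667| = √0.166667 = 0.4082
ρ < 1, so Jacobi converges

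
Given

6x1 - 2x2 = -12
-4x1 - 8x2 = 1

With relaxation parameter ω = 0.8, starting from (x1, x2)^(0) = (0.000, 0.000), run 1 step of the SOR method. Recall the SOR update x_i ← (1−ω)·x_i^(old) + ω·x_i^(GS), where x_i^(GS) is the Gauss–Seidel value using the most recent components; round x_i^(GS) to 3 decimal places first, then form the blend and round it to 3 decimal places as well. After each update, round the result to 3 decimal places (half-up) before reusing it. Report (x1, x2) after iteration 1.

(-1.600, 0.540)

Iteration 1:
  x1: GS value = (-12 - (-2)·0.000) / (6) = -2.000;  x1 ← (1−ω)·0.000 + ω·-2.000 = -1.600
  x2: GS value = (1 - (-4)·-1.600) / (-8) = 0.675;  x2 ← (1−ω)·0.000 + ω·0.675 = 0.540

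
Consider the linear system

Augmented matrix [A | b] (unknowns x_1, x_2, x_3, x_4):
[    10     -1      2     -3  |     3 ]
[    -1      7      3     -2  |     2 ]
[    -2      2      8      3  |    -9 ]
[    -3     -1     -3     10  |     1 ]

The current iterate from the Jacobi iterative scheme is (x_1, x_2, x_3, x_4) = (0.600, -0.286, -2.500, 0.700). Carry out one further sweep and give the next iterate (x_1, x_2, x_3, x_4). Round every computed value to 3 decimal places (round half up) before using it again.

(0.981, 1.643, -1.166, -0.499)

One sweep:
  x_1 = (3 - (-1)·-0.286 - (2)·-2.500 - (-3)·0.700) / (10) = 0.981
  x_2 = (2 - (-1)·0.600 - (3)·-2.500 - (-2)·0.700) / (7) = 1.643
  x_3 = (-9 - (-2)·0.600 - (2)·-0.286 - (3)·0.700) / (8) = -1.166
  x_4 = (1 - (-3)·0.600 - (-1)·-0.286 - (-3)·-2.500) / (10) = -0.499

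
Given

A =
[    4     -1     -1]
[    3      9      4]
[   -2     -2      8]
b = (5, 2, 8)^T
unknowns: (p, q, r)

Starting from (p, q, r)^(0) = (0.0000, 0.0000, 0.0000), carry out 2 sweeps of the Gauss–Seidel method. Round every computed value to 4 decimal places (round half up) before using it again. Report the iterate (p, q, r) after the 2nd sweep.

(1.5174, -0.8453, 1.1680)

Iteration 1:
  p = (5 - (-1)·0.0000 - (-1)·0.0000) / (4) = 1.2500
  q = (2 - (3)·1.2500 - (4)·0.0000) / (9) = -0.1944
  r = (8 - (-2)·1.2500 - (-2)·-0.1944) / (8) = 1.2639
Iteration 2:
  p = (5 - (-1)·-0.1944 - (-1)·1.2639) / (4) = 1.5174
  q = (2 - (3)·1.5174 - (4)·1.2639) / (9) = -0.8453
  r = (8 - (-2)·1.5174 - (-2)·-0.8453) / (8) = 1.1680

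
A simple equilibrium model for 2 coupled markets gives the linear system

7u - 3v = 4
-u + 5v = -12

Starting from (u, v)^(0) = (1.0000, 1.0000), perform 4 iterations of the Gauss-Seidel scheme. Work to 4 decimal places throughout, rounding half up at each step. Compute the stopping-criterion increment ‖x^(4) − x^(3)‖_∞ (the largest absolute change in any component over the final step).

Iteration 1:
  u = (4 - (-3)·1.0000) / (7) = 1.0000
  v = (-12 - (-1)·1.0000) / (5) = -2.2000
Iteration 2:
  u = (4 - (-3)·-2.2000) / (7) = -0.3714
  v = (-12 - (-1)·-0.3714) / (5) = -2.4743
Iteration 3:
  u = (4 - (-3)·-2.4743) / (7) = -0.4890
  v = (-12 - (-1)·-0.4890) / (5) = -2.4978
Iteration 4:
  u = (4 - (-3)·-2.4978) / (7) = -0.4991
  v = (-12 - (-1)·-0.4991) / (5) = -2.4998
Change: (-0.0101, -0.0020) → max |·| = 0.0101

0.0101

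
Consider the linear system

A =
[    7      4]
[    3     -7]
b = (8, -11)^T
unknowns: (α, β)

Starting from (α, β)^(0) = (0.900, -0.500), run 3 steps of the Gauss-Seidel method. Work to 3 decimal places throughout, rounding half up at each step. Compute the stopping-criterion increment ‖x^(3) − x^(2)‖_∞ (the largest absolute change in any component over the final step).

Iteration 1:
  α = (8 - (4)·-0.500) / (7) = 1.429
  β = (-11 - (3)·1.429) / (-7) = 2.184
Iteration 2:
  α = (8 - (4)·2.184) / (7) = -0.105
  β = (-11 - (3)·-0.105) / (-7) = 1.526
Iteration 3:
  α = (8 - (4)·1.526) / (7) = 0.271
  β = (-11 - (3)·0.271) / (-7) = 1.688
Change: (0.376, 0.162) → max |·| = 0.376

0.376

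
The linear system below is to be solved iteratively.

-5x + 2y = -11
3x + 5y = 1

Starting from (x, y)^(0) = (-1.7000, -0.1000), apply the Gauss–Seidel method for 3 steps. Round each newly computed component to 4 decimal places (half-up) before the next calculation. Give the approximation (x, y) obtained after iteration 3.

Iteration 1:
  x = (-11 - (2)·-0.1000) / (-5) = 2.1600
  y = (1 - (3)·2.1600) / (5) = -1.0960
Iteration 2:
  x = (-11 - (2)·-1.0960) / (-5) = 1.7616
  y = (1 - (3)·1.7616) / (5) = -0.8570
Iteration 3:
  x = (-11 - (2)·-0.8570) / (-5) = 1.8572
  y = (1 - (3)·1.8572) / (5) = -0.9143

(1.8572, -0.9143)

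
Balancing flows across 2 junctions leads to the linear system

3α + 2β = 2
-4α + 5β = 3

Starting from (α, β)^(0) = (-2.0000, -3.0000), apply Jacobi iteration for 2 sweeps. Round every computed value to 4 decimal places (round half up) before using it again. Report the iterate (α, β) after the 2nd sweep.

Iteration 1:
  α = (2 - (2)·-3.0000) / (3) = 2.6667
  β = (3 - (-4)·-2.0000) / (5) = -1.0000
Iteration 2:
  α = (2 - (2)·-1.0000) / (3) = 1.3333
  β = (3 - (-4)·2.6667) / (5) = 2.7334

(1.3333, 2.7334)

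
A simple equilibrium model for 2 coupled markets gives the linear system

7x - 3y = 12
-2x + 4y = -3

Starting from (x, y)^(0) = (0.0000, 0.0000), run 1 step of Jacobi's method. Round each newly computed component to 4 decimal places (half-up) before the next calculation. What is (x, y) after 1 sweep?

Iteration 1:
  x = (12 - (-3)·0.0000) / (7) = 1.7143
  y = (-3 - (-2)·0.0000) / (4) = -0.7500

(1.7143, -0.7500)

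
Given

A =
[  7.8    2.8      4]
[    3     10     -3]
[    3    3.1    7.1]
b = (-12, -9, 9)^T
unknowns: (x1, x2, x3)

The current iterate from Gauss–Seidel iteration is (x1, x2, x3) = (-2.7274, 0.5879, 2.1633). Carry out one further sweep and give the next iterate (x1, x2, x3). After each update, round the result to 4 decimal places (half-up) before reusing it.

One sweep:
  x1 = (-12 - (2.8)·0.5879 - (4)·2.1633) / (7.8) = -2.8589
  x2 = (-9 - (3)·-2.8589 - (-3)·2.1633) / (10) = 0.6067
  x3 = (9 - (3)·-2.8589 - (3.1)·0.6067) / (7.1) = 2.2107

(-2.8589, 0.6067, 2.2107)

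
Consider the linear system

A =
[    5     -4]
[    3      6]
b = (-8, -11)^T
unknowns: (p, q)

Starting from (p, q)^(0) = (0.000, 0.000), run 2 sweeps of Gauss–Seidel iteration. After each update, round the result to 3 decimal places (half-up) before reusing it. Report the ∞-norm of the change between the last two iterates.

0.826

Iteration 1:
  p = (-8 - (-4)·0.000) / (5) = -1.600
  q = (-11 - (3)·-1.600) / (6) = -1.033
Iteration 2:
  p = (-8 - (-4)·-1.033) / (5) = -2.426
  q = (-11 - (3)·-2.426) / (6) = -0.620
Change: (-0.826, 0.413) → max |·| = 0.826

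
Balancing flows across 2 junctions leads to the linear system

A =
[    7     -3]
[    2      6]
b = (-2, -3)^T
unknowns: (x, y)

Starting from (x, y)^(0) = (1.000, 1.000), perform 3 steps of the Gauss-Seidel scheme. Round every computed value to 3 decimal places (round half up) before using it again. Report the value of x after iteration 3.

Iteration 1:
  x = (-2 - (-3)·1.000) / (7) = 0.143
  y = (-3 - (2)·0.143) / (6) = -0.548
Iteration 2:
  x = (-2 - (-3)·-0.548) / (7) = -0.521
  y = (-3 - (2)·-0.521) / (6) = -0.326
Iteration 3:
  x = (-2 - (-3)·-0.326) / (7) = -0.425
  y = (-3 - (2)·-0.425) / (6) = -0.358

-0.425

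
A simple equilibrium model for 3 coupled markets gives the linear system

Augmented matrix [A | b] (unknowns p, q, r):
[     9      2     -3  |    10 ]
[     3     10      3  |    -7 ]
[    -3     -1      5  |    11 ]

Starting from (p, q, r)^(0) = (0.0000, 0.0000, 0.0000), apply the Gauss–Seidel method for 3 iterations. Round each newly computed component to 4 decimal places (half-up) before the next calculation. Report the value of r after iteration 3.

3.2923

Iteration 1:
  p = (10 - (2)·0.0000 - (-3)·0.0000) / (9) = 1.1111
  q = (-7 - (3)·1.1111 - (3)·0.0000) / (10) = -1.0333
  r = (11 - (-3)·1.1111 - (-1)·-1.0333) / (5) = 2.6600
Iteration 2:
  p = (10 - (2)·-1.0333 - (-3)·2.6600) / (9) = 2.2274
  q = (-7 - (3)·2.2274 - (3)·2.6600) / (10) = -2.1662
  r = (11 - (-3)·2.2274 - (-1)·-2.1662) / (5) = 3.1032
Iteration 3:
  p = (10 - (2)·-2.1662 - (-3)·3.1032) / (9) = 2.6269
  q = (-7 - (3)·2.6269 - (3)·3.1032) / (10) = -2.4190
  r = (11 - (-3)·2.6269 - (-1)·-2.4190) / (5) = 3.2923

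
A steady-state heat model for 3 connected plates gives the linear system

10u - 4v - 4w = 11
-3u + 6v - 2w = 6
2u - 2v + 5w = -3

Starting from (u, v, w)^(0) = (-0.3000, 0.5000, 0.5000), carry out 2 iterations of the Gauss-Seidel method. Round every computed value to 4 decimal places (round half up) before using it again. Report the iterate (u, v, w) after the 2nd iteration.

Iteration 1:
  u = (11 - (-4)·0.5000 - (-4)·0.5000) / (10) = 1.5000
  v = (6 - (-3)·1.5000 - (-2)·0.5000) / (6) = 1.9167
  w = (-3 - (2)·1.5000 - (-2)·1.9167) / (5) = -0.4333
Iteration 2:
  u = (11 - (-4)·1.9167 - (-4)·-0.4333) / (10) = 1.6934
  v = (6 - (-3)·1.6934 - (-2)·-0.4333) / (6) = 1.7023
  w = (-3 - (2)·1.6934 - (-2)·1.7023) / (5) = -0.5964

(1.6934, 1.7023, -0.5964)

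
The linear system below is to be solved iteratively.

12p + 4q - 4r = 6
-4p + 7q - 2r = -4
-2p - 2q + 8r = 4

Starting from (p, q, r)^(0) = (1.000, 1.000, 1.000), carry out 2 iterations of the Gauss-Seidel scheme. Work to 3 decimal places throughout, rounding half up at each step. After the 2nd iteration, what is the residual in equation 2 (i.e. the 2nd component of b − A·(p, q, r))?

Iteration 1:
  p = (6 - (4)·1.000 - (-4)·1.000) / (12) = 0.500
  q = (-4 - (-4)·0.500 - (-2)·1.000) / (7) = 0.000
  r = (4 - (-2)·0.500 - (-2)·0.000) / (8) = 0.625
Iteration 2:
  p = (6 - (4)·0.000 - (-4)·0.625) / (12) = 0.708
  q = (-4 - (-4)·0.708 - (-2)·0.625) / (7) = 0.012
  r = (4 - (-2)·0.708 - (-2)·0.012) / (8) = 0.680
Residual b − A·x = (0.176, 0.108, 0.000)

0.108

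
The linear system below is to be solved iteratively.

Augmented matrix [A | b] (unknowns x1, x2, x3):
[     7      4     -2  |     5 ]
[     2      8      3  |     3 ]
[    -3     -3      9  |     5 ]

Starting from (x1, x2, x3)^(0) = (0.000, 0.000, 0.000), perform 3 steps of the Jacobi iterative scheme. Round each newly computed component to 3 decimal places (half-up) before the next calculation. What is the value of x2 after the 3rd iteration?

Iteration 1:
  x1 = (5 - (4)·0.000 - (-2)·0.000) / (7) = 0.714
  x2 = (3 - (2)·0.000 - (3)·0.000) / (8) = 0.375
  x3 = (5 - (-3)·0.000 - (-3)·0.000) / (9) = 0.556
Iteration 2:
  x1 = (5 - (4)·0.375 - (-2)·0.556) / (7) = 0.659
  x2 = (3 - (2)·0.714 - (3)·0.556) / (8) = -0.012
  x3 = (5 - (-3)·0.714 - (-3)·0.375) / (9) = 0.919
Iteration 3:
  x1 = (5 - (4)·-0.012 - (-2)·0.919) / (7) = 0.984
  x2 = (3 - (2)·0.659 - (3)·0.919) / (8) = -0.134
  x3 = (5 - (-3)·0.659 - (-3)·-0.012) / (9) = 0.771

-0.134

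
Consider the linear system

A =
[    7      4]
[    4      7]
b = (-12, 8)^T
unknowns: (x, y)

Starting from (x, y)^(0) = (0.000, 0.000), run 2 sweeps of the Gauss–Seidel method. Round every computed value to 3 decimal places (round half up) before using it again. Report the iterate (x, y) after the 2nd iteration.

Iteration 1:
  x = (-12 - (4)·0.000) / (7) = -1.714
  y = (8 - (4)·-1.714) / (7) = 2.122
Iteration 2:
  x = (-12 - (4)·2.122) / (7) = -2.927
  y = (8 - (4)·-2.927) / (7) = 2.815

(-2.927, 2.815)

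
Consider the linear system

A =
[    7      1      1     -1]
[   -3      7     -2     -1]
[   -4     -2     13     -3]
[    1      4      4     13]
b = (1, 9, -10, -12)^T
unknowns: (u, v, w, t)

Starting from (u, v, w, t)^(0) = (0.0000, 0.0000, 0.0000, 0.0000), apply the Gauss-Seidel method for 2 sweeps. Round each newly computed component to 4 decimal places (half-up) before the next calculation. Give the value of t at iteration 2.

-0.8985

Iteration 1:
  u = (1 - (1)·0.0000 - (1)·0.0000 - (-1)·0.0000) / (7) = 0.1429
  v = (9 - (-3)·0.1429 - (-2)·0.0000 - (-1)·0.0000) / (7) = 1.3470
  w = (-10 - (-4)·0.1429 - (-2)·1.3470 - (-3)·0.0000) / (13) = -0.5180
  t = (-12 - (1)·0.1429 - (4)·1.3470 - (4)·-0.5180) / (13) = -1.1891
Iteration 2:
  u = (1 - (1)·1.3470 - (1)·-0.5180 - (-1)·-1.1891) / (7) = -0.1454
  v = (9 - (-3)·-0.1454 - (-2)·-0.5180 - (-1)·-1.1891) / (7) = 0.9055
  w = (-10 - (-4)·-0.1454 - (-2)·0.9055 - (-3)·-1.1891) / (13) = -0.9491
  t = (-12 - (1)·-0.1454 - (4)·0.9055 - (4)·-0.9491) / (13) = -0.8985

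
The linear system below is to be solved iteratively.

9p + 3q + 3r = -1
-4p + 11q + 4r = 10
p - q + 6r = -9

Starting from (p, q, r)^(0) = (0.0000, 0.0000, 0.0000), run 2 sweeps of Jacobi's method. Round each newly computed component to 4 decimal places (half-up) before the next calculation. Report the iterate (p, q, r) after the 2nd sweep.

(0.0859, 1.4141, -1.3300)

Iteration 1:
  p = (-1 - (3)·0.0000 - (3)·0.0000) / (9) = -0.1111
  q = (10 - (-4)·0.0000 - (4)·0.0000) / (11) = 0.9091
  r = (-9 - (1)·0.0000 - (-1)·0.0000) / (6) = -1.5000
Iteration 2:
  p = (-1 - (3)·0.9091 - (3)·-1.5000) / (9) = 0.0859
  q = (10 - (-4)·-0.1111 - (4)·-1.5000) / (11) = 1.4141
  r = (-9 - (1)·-0.1111 - (-1)·0.9091) / (6) = -1.3300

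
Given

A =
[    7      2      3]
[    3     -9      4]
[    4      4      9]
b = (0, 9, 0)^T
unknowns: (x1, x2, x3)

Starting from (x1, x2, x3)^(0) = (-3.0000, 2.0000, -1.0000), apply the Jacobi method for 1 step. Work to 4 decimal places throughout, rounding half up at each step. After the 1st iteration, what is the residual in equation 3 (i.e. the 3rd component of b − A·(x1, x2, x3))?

Iteration 1:
  x1 = (0 - (2)·2.0000 - (3)·-1.0000) / (7) = -0.1429
  x2 = (9 - (3)·-3.0000 - (4)·-1.0000) / (-9) = -2.4444
  x3 = (0 - (4)·-3.0000 - (4)·2.0000) / (9) = 0.4444
Residual b − A·x = (4.5559, -14.3485, 6.3496)

6.3496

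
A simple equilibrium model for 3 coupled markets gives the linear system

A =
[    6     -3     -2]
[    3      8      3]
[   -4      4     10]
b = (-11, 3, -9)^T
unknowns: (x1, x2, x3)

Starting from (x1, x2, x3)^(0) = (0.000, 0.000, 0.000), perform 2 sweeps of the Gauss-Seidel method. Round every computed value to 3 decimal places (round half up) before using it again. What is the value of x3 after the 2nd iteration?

Iteration 1:
  x1 = (-11 - (-3)·0.000 - (-2)·0.000) / (6) = -1.833
  x2 = (3 - (3)·-1.833 - (3)·0.000) / (8) = 1.062
  x3 = (-9 - (-4)·-1.833 - (4)·1.062) / (10) = -2.058
Iteration 2:
  x1 = (-11 - (-3)·1.062 - (-2)·-2.058) / (6) = -1.988
  x2 = (3 - (3)·-1.988 - (3)·-2.058) / (8) = 1.892
  x3 = (-9 - (-4)·-1.988 - (4)·1.892) / (10) = -2.452

-2.452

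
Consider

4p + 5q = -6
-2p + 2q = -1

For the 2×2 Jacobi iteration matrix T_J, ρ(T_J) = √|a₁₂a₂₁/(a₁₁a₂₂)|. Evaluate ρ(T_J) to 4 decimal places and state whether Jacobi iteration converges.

a₁₂a₂₁/(a₁₁a₂₂) = (5)·(-2) / ((4)·(2)) = -1.250000
ρ = √|-1.250000| = √1.250000 = 1.1180
ρ > 1, so Jacobi diverges

1.1180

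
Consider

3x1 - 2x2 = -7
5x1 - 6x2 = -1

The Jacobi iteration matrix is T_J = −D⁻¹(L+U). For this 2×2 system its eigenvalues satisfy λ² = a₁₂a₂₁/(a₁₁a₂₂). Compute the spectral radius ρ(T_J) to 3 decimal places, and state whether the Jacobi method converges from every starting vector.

0.745

a₁₂a₂₁/(a₁₁a₂₂) = (-2)·(5) / ((3)·(-6)) = 0.555556
ρ = √|0.555556| = √0.555556 = 0.745
ρ < 1, so Jacobi converges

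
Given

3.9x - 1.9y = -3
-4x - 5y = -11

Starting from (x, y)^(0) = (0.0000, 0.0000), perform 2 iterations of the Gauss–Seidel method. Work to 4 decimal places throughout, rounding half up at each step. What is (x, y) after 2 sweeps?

(0.6024, 1.7181)

Iteration 1:
  x = (-3 - (-1.9)·0.0000) / (3.9) = -0.7692
  y = (-11 - (-4)·-0.7692) / (-5) = 2.8154
Iteration 2:
  x = (-3 - (-1.9)·2.8154) / (3.9) = 0.6024
  y = (-11 - (-4)·0.6024) / (-5) = 1.7181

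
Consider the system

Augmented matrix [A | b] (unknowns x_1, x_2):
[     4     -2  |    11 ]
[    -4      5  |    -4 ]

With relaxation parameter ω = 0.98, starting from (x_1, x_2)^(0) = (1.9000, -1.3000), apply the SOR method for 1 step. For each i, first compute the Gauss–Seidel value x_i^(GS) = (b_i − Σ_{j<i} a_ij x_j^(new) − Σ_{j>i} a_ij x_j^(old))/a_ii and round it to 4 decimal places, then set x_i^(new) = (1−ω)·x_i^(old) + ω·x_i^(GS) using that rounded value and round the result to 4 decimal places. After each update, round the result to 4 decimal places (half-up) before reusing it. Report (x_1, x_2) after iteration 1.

Iteration 1:
  x_1: GS value = (11 - (-2)·-1.3000) / (4) = 2.1000;  x_1 ← (1−ω)·1.9000 + ω·2.1000 = 2.0960
  x_2: GS value = (-4 - (-4)·2.0960) / (5) = 0.8768;  x_2 ← (1−ω)·-1.3000 + ω·0.8768 = 0.8333

(2.0960, 0.8333)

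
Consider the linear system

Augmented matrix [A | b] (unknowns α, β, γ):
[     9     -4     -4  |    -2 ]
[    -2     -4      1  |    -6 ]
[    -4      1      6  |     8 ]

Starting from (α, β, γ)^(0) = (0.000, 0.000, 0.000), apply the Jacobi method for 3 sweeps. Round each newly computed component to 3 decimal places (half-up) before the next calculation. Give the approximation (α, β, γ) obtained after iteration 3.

(1.057, 1.215, 1.701)

Iteration 1:
  α = (-2 - (-4)·0.000 - (-4)·0.000) / (9) = -0.222
  β = (-6 - (-2)·0.000 - (1)·0.000) / (-4) = 1.500
  γ = (8 - (-4)·0.000 - (1)·0.000) / (6) = 1.333
Iteration 2:
  α = (-2 - (-4)·1.500 - (-4)·1.333) / (9) = 1.037
  β = (-6 - (-2)·-0.222 - (1)·1.333) / (-4) = 1.944
  γ = (8 - (-4)·-0.222 - (1)·1.500) / (6) = 0.935
Iteration 3:
  α = (-2 - (-4)·1.944 - (-4)·0.935) / (9) = 1.057
  β = (-6 - (-2)·1.037 - (1)·0.935) / (-4) = 1.215
  γ = (8 - (-4)·1.037 - (1)·1.944) / (6) = 1.701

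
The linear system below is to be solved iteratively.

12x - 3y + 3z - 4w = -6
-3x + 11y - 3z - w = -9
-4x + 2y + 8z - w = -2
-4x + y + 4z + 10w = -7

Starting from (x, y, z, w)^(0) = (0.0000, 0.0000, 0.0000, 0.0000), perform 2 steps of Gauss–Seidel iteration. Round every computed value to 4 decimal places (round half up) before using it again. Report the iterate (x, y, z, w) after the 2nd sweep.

(-0.9066, -1.2004, -0.4907, -0.7463)

Iteration 1:
  x = (-6 - (-3)·0.0000 - (3)·0.0000 - (-4)·0.0000) / (12) = -0.5000
  y = (-9 - (-3)·-0.5000 - (-3)·0.0000 - (-1)·0.0000) / (11) = -0.9545
  z = (-2 - (-4)·-0.5000 - (2)·-0.9545 - (-1)·0.0000) / (8) = -0.2614
  w = (-7 - (-4)·-0.5000 - (1)·-0.9545 - (4)·-0.2614) / (10) = -0.7000
Iteration 2:
  x = (-6 - (-3)·-0.9545 - (3)·-0.2614 - (-4)·-0.7000) / (12) = -0.9066
  y = (-9 - (-3)·-0.9066 - (-3)·-0.2614 - (-1)·-0.7000) / (11) = -1.2004
  z = (-2 - (-4)·-0.9066 - (2)·-1.2004 - (-1)·-0.7000) / (8) = -0.4907
  w = (-7 - (-4)·-0.9066 - (1)·-1.2004 - (4)·-0.4907) / (10) = -0.7463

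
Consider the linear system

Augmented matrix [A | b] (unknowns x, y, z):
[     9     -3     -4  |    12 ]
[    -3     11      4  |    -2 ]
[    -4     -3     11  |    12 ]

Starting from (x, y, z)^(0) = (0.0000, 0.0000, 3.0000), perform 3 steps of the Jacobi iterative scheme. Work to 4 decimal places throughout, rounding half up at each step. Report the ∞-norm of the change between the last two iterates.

Iteration 1:
  x = (12 - (-3)·0.0000 - (-4)·3.0000) / (9) = 2.6667
  y = (-2 - (-3)·0.0000 - (4)·3.0000) / (11) = -1.2727
  z = (12 - (-4)·0.0000 - (-3)·0.0000) / (11) = 1.0909
Iteration 2:
  x = (12 - (-3)·-1.2727 - (-4)·1.0909) / (9) = 1.3939
  y = (-2 - (-3)·2.6667 - (4)·1.0909) / (11) = 0.1488
  z = (12 - (-4)·2.6667 - (-3)·-1.2727) / (11) = 1.7135
Iteration 3:
  x = (12 - (-3)·0.1488 - (-4)·1.7135) / (9) = 2.1445
  y = (-2 - (-3)·1.3939 - (4)·1.7135) / (11) = -0.4248
  z = (12 - (-4)·1.3939 - (-3)·0.1488) / (11) = 1.6384
Change: (0.7506, -0.5736, -0.0751) → max |·| = 0.7506

0.7506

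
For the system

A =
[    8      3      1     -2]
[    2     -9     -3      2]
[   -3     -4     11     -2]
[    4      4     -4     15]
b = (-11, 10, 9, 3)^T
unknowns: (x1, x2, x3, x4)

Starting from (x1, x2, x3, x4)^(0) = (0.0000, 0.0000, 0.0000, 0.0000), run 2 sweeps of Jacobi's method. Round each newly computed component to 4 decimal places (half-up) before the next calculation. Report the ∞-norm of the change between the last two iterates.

Iteration 1:
  x1 = (-11 - (3)·0.0000 - (1)·0.0000 - (-2)·0.0000) / (8) = -1.3750
  x2 = (10 - (2)·0.0000 - (-3)·0.0000 - (2)·0.0000) / (-9) = -1.1111
  x3 = (9 - (-3)·0.0000 - (-4)·0.0000 - (-2)·0.0000) / (11) = 0.8182
  x4 = (3 - (4)·0.0000 - (4)·0.0000 - (-4)·0.0000) / (15) = 0.2000
Iteration 2:
  x1 = (-11 - (3)·-1.1111 - (1)·0.8182 - (-2)·0.2000) / (8) = -1.0106
  x2 = (10 - (2)·-1.3750 - (-3)·0.8182 - (2)·0.2000) / (-9) = -1.6450
  x3 = (9 - (-3)·-1.3750 - (-4)·-1.1111 - (-2)·0.2000) / (11) = 0.0755
  x4 = (3 - (4)·-1.3750 - (4)·-1.1111 - (-4)·0.8182) / (15) = 1.0811
Change: (0.3644, -0.5339, -0.7427, 0.8811) → max |·| = 0.8811

0.8811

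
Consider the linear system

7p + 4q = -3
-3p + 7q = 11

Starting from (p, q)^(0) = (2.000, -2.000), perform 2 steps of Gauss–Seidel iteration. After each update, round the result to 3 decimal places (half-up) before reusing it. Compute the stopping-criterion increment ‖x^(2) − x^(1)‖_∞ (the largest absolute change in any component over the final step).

Iteration 1:
  p = (-3 - (4)·-2.000) / (7) = 0.714
  q = (11 - (-3)·0.714) / (7) = 1.877
Iteration 2:
  p = (-3 - (4)·1.877) / (7) = -1.501
  q = (11 - (-3)·-1.501) / (7) = 0.928
Change: (-2.215, -0.949) → max |·| = 2.215

2.215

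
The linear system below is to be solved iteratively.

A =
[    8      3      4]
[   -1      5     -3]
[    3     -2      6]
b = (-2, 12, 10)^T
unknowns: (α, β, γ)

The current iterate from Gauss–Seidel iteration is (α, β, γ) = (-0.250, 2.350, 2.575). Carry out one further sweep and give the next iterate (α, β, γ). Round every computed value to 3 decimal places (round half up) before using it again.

One sweep:
  α = (-2 - (3)·2.350 - (4)·2.575) / (8) = -2.419
  β = (12 - (-1)·-2.419 - (-3)·2.575) / (5) = 3.461
  γ = (10 - (3)·-2.419 - (-2)·3.461) / (6) = 4.030

(-2.419, 3.461, 4.030)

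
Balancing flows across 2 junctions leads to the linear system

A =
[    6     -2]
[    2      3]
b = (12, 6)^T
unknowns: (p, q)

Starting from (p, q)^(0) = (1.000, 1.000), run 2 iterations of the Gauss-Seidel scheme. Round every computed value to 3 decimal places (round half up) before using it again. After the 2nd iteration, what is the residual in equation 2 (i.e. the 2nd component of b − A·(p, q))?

0.000

Iteration 1:
  p = (12 - (-2)·1.000) / (6) = 2.333
  q = (6 - (2)·2.333) / (3) = 0.445
Iteration 2:
  p = (12 - (-2)·0.445) / (6) = 2.148
  q = (6 - (2)·2.148) / (3) = 0.568
Residual b − A·x = (0.248, 0.000)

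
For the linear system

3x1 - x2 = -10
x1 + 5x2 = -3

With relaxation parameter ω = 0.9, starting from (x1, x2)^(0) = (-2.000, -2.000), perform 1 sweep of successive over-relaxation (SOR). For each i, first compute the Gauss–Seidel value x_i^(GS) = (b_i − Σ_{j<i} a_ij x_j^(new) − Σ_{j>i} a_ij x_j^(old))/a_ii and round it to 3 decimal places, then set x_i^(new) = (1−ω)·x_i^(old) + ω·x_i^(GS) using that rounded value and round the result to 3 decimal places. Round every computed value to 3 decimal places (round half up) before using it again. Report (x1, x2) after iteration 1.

(-3.800, -0.056)

Iteration 1:
  x1: GS value = (-10 - (-1)·-2.000) / (3) = -4.000;  x1 ← (1−ω)·-2.000 + ω·-4.000 = -3.800
  x2: GS value = (-3 - (1)·-3.800) / (5) = 0.160;  x2 ← (1−ω)·-2.000 + ω·0.160 = -0.056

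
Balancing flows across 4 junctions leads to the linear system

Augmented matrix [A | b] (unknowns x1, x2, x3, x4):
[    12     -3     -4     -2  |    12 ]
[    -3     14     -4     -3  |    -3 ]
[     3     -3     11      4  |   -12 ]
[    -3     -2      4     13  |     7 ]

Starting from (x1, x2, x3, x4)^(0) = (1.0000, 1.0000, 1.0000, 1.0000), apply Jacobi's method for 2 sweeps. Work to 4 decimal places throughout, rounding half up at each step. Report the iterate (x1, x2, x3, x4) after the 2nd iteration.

(0.7427, -0.1230, -1.6556, 1.4668)

Iteration 1:
  x1 = (12 - (-3)·1.0000 - (-4)·1.0000 - (-2)·1.0000) / (12) = 1.7500
  x2 = (-3 - (-3)·1.0000 - (-4)·1.0000 - (-3)·1.0000) / (14) = 0.5000
  x3 = (-12 - (3)·1.0000 - (-3)·1.0000 - (4)·1.0000) / (11) = -1.4545
  x4 = (7 - (-3)·1.0000 - (-2)·1.0000 - (4)·1.0000) / (13) = 0.6154
Iteration 2:
  x1 = (12 - (-3)·0.5000 - (-4)·-1.4545 - (-2)·0.6154) / (12) = 0.7427
  x2 = (-3 - (-3)·1.7500 - (-4)·-1.4545 - (-3)·0.6154) / (14) = -0.1230
  x3 = (-12 - (3)·1.7500 - (-3)·0.5000 - (4)·0.6154) / (11) = -1.6556
  x4 = (7 - (-3)·1.7500 - (-2)·0.5000 - (4)·-1.4545) / (13) = 1.4668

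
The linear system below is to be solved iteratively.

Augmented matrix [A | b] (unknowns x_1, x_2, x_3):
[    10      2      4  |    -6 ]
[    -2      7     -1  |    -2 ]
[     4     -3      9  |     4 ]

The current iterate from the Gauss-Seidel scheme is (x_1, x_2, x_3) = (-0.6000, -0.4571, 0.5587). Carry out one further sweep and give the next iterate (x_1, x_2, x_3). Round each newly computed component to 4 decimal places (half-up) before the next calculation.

(-0.7321, -0.4151, 0.6315)

One sweep:
  x_1 = (-6 - (2)·-0.4571 - (4)·0.5587) / (10) = -0.7321
  x_2 = (-2 - (-2)·-0.7321 - (-1)·0.5587) / (7) = -0.4151
  x_3 = (4 - (4)·-0.7321 - (-3)·-0.4151) / (9) = 0.6315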